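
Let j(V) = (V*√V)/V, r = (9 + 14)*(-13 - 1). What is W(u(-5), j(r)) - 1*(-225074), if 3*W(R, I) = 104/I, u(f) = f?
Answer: 225074 - 52*I*√322/483 ≈ 2.2507e+5 - 1.9319*I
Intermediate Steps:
r = -322 (r = 23*(-14) = -322)
j(V) = √V (j(V) = V^(3/2)/V = √V)
W(R, I) = 104/(3*I) (W(R, I) = (104/I)/3 = 104/(3*I))
W(u(-5), j(r)) - 1*(-225074) = 104/(3*(√(-322))) - 1*(-225074) = 104/(3*((I*√322))) + 225074 = 104*(-I*√322/322)/3 + 225074 = -52*I*√322/483 + 225074 = 225074 - 52*I*√322/483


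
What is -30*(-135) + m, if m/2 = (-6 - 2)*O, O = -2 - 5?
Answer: 4162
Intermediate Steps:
O = -7
m = 112 (m = 2*((-6 - 2)*(-7)) = 2*(-8*(-7)) = 2*56 = 112)
-30*(-135) + m = -30*(-135) + 112 = 4050 + 112 = 4162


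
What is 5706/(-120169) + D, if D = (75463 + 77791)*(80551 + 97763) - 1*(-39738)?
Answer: 3283903145394780/120169 ≈ 2.7327e+10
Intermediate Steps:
D = 27327373494 (D = 153254*178314 + 39738 = 27327333756 + 39738 = 27327373494)
5706/(-120169) + D = 5706/(-120169) + 27327373494 = 5706*(-1/120169) + 27327373494 = -5706/120169 + 27327373494 = 3283903145394780/120169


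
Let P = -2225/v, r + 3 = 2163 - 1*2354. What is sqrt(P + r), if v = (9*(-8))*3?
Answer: I*sqrt(238074)/36 ≈ 13.554*I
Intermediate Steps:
r = -194 (r = -3 + (2163 - 1*2354) = -3 + (2163 - 2354) = -3 - 191 = -194)
v = -216 (v = -72*3 = -216)
P = 2225/216 (P = -2225/(-216) = -2225*(-1/216) = 2225/216 ≈ 10.301)
sqrt(P + r) = sqrt(2225/216 - 194) = sqrt(-39679/216) = I*sqrt(238074)/36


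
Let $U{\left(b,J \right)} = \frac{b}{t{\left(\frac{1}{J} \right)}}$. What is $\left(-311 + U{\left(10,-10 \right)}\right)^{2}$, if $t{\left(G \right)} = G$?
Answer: $168921$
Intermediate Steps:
$U{\left(b,J \right)} = J b$ ($U{\left(b,J \right)} = \frac{b}{\frac{1}{J}} = b J = J b$)
$\left(-311 + U{\left(10,-10 \right)}\right)^{2} = \left(-311 - 100\right)^{2} = \left(-411\right)^{2} = 168921$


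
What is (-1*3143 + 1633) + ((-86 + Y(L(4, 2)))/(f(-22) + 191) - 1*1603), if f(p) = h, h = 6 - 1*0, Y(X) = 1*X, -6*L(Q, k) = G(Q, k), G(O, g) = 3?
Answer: -1226695/394 ≈ -3113.4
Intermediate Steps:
L(Q, k) = -½ (L(Q, k) = -⅙*3 = -½)
Y(X) = X
h = 6 (h = 6 + 0 = 6)
f(p) = 6
(-1*3143 + 1633) + ((-86 + Y(L(4, 2)))/(f(-22) + 191) - 1*1603) = (-1*3143 + 1633) + ((-86 - ½)/(6 + 191) - 1*1603) = (-3143 + 1633) + (-173/2/197 - 1603) = -1510 + (-173/2*1/197 - 1603) = -1510 + (-173/394 - 1603) = -1510 - 631755/394 = -1226695/394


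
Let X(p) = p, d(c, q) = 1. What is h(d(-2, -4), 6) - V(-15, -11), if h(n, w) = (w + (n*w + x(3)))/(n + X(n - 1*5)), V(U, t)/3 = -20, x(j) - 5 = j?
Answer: 160/3 ≈ 53.333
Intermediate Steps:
x(j) = 5 + j
V(U, t) = -60 (V(U, t) = 3*(-20) = -60)
h(n, w) = (8 + w + n*w)/(-5 + 2*n) (h(n, w) = (w + (n*w + (5 + 3)))/(n + (n - 1*5)) = (w + (n*w + 8))/(n + (n - 5)) = (w + (8 + n*w))/(n + (-5 + n)) = (8 + w + n*w)/(-5 + 2*n))
h(d(-2, -4), 6) - V(-15, -11) = (8 + 6 + 1*6)/(-5 + 2*1) - 1*(-60) = (8 + 6 + 6)/(-5 + 2) + 60 = 20/(-3) + 60 = -⅓*20 + 60 = -20/3 + 60 = 160/3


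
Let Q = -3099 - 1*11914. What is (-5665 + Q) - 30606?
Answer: -51284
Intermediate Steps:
Q = -15013 (Q = -3099 - 11914 = -15013)
(-5665 + Q) - 30606 = (-5665 - 15013) - 30606 = -20678 - 30606 = -51284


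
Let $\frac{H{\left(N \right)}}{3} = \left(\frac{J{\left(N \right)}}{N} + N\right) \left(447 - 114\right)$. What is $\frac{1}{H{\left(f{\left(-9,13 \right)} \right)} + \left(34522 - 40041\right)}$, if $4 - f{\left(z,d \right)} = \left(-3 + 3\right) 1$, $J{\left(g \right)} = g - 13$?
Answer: $- \frac{4}{15083} \approx -0.0002652$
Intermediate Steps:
$J{\left(g \right)} = -13 + g$
$f{\left(z,d \right)} = 4$ ($f{\left(z,d \right)} = 4 - \left(-3 + 3\right) 1 = 4 - 0 \cdot 1 = 4 - 0 = 4 + 0 = 4$)
$H{\left(N \right)} = 999 N + \frac{999 \left(-13 + N\right)}{N}$ ($H{\left(N \right)} = 3 \left(\frac{-13 + N}{N} + N\right) \left(447 - 114\right) = 3 \left(\frac{-13 + N}{N} + N\right) 333 = 3 \left(N + \frac{-13 + N}{N}\right) 333 = 3 \left(333 N + \frac{333 \left(-13 + N\right)}{N}\right) = 999 N + \frac{999 \left(-13 + N\right)}{N}$)
$\frac{1}{H{\left(f{\left(-9,13 \right)} \right)} + \left(34522 - 40041\right)} = \frac{1}{\left(999 - \frac{12987}{4} + 999 \cdot 4\right) + \left(34522 - 40041\right)} = \frac{1}{\left(999 - \frac{12987}{4} + 3996\right) - 5519} = \frac{1}{\frac{6993}{4} - 5519} = \frac{1}{- \frac{15083}{4}} = - \frac{4}{15083}$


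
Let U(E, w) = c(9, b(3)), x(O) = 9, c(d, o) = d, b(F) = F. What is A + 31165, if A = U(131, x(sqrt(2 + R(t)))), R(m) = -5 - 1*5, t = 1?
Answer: 31174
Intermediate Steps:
R(m) = -10 (R(m) = -5 - 5 = -10)
U(E, w) = 9
A = 9
A + 31165 = 9 + 31165 = 31174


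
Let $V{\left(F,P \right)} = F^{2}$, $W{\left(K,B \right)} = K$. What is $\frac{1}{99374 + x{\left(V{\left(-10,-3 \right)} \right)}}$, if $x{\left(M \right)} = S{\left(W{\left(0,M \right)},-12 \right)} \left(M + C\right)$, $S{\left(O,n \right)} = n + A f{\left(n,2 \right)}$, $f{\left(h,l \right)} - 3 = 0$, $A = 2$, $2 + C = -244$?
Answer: $\frac{1}{100250} \approx 9.9751 \cdot 10^{-6}$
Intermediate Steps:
$C = -246$ ($C = -2 - 244 = -246$)
$f{\left(h,l \right)} = 3$ ($f{\left(h,l \right)} = 3 + 0 = 3$)
$S{\left(O,n \right)} = 6 + n$ ($S{\left(O,n \right)} = n + 2 \cdot 3 = n + 6 = 6 + n$)
$x{\left(M \right)} = 1476 - 6 M$ ($x{\left(M \right)} = \left(6 - 12\right) \left(M - 246\right) = - 6 \left(-246 + M\right) = 1476 - 6 M$)
$\frac{1}{99374 + x{\left(V{\left(-10,-3 \right)} \right)}} = \frac{1}{99374 + \left(1476 - 6 \left(-10\right)^{2}\right)} = \frac{1}{99374 + \left(1476 - 600\right)} = \frac{1}{99374 + 876} = \frac{1}{100250}$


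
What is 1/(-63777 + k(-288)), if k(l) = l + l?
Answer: -1/64353 ≈ -1.5539e-5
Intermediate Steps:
k(l) = 2*l
1/(-63777 + k(-288)) = 1/(-63777 + 2*(-288)) = 1/(-63777 - 576) = 1/(-64353) = -1/64353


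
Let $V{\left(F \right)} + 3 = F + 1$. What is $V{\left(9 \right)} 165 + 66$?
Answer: $1221$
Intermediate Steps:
$V{\left(F \right)} = -2 + F$ ($V{\left(F \right)} = -3 + \left(F + 1\right) = -3 + \left(1 + F\right) = -2 + F$)
$V{\left(9 \right)} 165 + 66 = \left(-2 + 9\right) 165 + 66 = 7 \cdot 165 + 66 = 1155 + 66 = 1221$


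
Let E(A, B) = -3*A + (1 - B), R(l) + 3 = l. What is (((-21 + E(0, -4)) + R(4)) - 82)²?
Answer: 9409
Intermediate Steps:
R(l) = -3 + l
E(A, B) = 1 - B - 3*A
(((-21 + E(0, -4)) + R(4)) - 82)² = (((-21 + (1 - 1*(-4) - 3*0)) + (-3 + 4)) - 82)² = (((-21 + (1 + 4 + 0)) + 1) - 82)² = (((-21 + 5) + 1) - 82)² = ((-16 + 1) - 82)² = (-15 - 82)² = (-97)² = 9409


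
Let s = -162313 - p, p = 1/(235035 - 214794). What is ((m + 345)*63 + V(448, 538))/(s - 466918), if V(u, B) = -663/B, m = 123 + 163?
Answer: -432883154691/6852110393536 ≈ -0.063175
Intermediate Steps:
m = 286
p = 1/20241 ≈ 4.9405e-5
s = -3285377434/20241 (s = -162313 - 1*1/20241 = -162313 - 1/20241 = -3285377434/20241 ≈ -1.6231e+5)
((m + 345)*63 + V(448, 538))/(s - 466918) = ((286 + 345)*63 - 663/538)/(-3285377434/20241 - 466918) = (631*63 - 663*1/538)/(-12736264672/20241) = (39753 - 663/538)*(-20241/12736264672) = (21386451/538)*(-20241/12736264672) = -432883154691/6852110393536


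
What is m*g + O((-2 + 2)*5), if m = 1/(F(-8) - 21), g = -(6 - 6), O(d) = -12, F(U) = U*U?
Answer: -12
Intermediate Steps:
F(U) = U²
g = 0 (g = -1*0 = 0)
m = 1/43 (m = 1/((-8)² - 21) = 1/(64 - 21) = 1/43 ≈ 0.023256)
m*g + O((-2 + 2)*5) = (1/43)*0 - 12 = 0 - 12 = -12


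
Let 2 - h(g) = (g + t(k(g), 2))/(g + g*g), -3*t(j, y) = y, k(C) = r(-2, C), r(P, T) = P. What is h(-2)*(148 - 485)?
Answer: -3370/3 ≈ -1123.3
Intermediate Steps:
k(C) = -2
t(j, y) = -y/3
h(g) = 2 - (-⅔ + g)/(g + g²) (h(g) = 2 - (g - ⅓*2)/(g + g*g) = 2 - (g - ⅔)/(g + g²) = 2 - (-⅔ + g)/(g + g²))
h(-2)*(148 - 485) = ((⅔ - 2 + 2*(-2)²)/((-2)*(1 - 2)))*(148 - 485) = -½*(⅔ - 2 + 2*4)/(-1)*(-337) = -½*(-1)*(⅔ - 2 + 8)*(-337) = -½*(-1)*20/3*(-337) = (10/3)*(-337) = -3370/3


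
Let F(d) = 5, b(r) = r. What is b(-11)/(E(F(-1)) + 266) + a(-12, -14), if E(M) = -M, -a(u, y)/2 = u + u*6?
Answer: 43837/261 ≈ 167.96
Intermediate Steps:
a(u, y) = -14*u (a(u, y) = -2*(u + u*6) = -2*(u + 6*u) = -14*u)
b(-11)/(E(F(-1)) + 266) + a(-12, -14) = -11/(-1*5 + 266) - 14*(-12) = -11/(-5 + 266) + 168 = -11/261 + 168 = 43837/261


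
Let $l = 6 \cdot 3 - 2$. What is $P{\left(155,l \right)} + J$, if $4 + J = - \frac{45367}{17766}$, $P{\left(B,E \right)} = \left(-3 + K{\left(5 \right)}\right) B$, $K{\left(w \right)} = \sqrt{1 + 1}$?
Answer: $- \frac{1196803}{2538} + 155 \sqrt{2} \approx -252.35$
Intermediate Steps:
$l = 16$ ($l = 18 - 2 = 16$)
$K{\left(w \right)} = \sqrt{2}$
$P{\left(B,E \right)} = B \left(-3 + \sqrt{2}\right)$ ($P{\left(B,E \right)} = \left(-3 + \sqrt{2}\right) B = B \left(-3 + \sqrt{2}\right)$)
$J = - \frac{16633}{2538}$ ($J = -4 - \frac{45367}{17766} = -4 - \frac{6481}{2538} = - \frac{16633}{2538} \approx -6.5536$)
$P{\left(155,l \right)} + J = 155 \left(-3 + \sqrt{2}\right) - \frac{16633}{2538} = \left(-465 + 155 \sqrt{2}\right) - \frac{16633}{2538} = - \frac{1196803}{2538} + 155 \sqrt{2}$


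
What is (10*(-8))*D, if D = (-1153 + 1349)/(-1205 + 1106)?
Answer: 15680/99 ≈ 158.38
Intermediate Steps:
D = -196/99 (D = 196/(-99) = 196*(-1/99) = -196/99 ≈ -1.9798)
(10*(-8))*D = (10*(-8))*(-196/99) = -80*(-196/99) = 15680/99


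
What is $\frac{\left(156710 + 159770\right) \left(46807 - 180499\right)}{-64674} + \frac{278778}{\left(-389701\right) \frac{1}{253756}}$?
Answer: $\frac{1985572779578488}{4200587079} \approx 4.7269 \cdot 10^{5}$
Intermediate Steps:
$\frac{\left(156710 + 159770\right) \left(46807 - 180499\right)}{-64674} + \frac{278778}{\left(-389701\right) \frac{1}{253756}} = 316480 \left(-133692\right) \left(- \frac{1}{64674}\right) + \frac{278778}{\left(-389701\right) \frac{1}{253756}} = \left(-42310844160\right) \left(- \frac{1}{64674}\right) + \frac{278778}{- \frac{389701}{253756}} = \frac{7051807360}{10779} + 278778 \left(- \frac{253756}{389701}\right) = \frac{7051807360}{10779} - \frac{70741590168}{389701} = \frac{1985572779578488}{4200587079}$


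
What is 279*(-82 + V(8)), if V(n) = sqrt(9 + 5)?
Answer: -22878 + 279*sqrt(14) ≈ -21834.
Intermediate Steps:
V(n) = sqrt(14)
279*(-82 + V(8)) = 279*(-82 + sqrt(14)) = -22878 + 279*sqrt(14)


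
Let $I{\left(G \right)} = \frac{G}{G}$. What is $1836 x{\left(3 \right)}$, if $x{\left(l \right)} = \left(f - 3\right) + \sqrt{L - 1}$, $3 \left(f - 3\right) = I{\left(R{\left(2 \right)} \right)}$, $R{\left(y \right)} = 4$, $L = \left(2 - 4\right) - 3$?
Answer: $612 + 1836 i \sqrt{6} \approx 612.0 + 4497.3 i$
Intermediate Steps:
$L = -5$ ($L = -2 - 3 = -5$)
$I{\left(G \right)} = 1$
$f = \frac{10}{3}$ ($f = 3 + \frac{1}{3} \cdot 1 = 3 + \frac{1}{3} = \frac{10}{3} \approx 3.3333$)
$x{\left(l \right)} = \frac{1}{3} + i \sqrt{6}$ ($x{\left(l \right)} = \left(\frac{10}{3} - 3\right) + \sqrt{-5 - 1} = \frac{1}{3} + \sqrt{-6} = \frac{1}{3} + i \sqrt{6}$)
$1836 x{\left(3 \right)} = 1836 \left(\frac{1}{3} + i \sqrt{6}\right) = 612 + 1836 i \sqrt{6}$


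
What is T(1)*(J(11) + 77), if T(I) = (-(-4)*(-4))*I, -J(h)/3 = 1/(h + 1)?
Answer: -1228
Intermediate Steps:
J(h) = -3/(1 + h) (J(h) = -3/(h + 1) = -3/(1 + h))
T(I) = -16*I (T(I) = (-1*16)*I = -16*I)
T(1)*(J(11) + 77) = (-16*1)*(-3/(1 + 11) + 77) = -16*(-3/12 + 77) = -16*(-3*1/12 + 77) = -16*(-1/4 + 77) = -16*307/4 = -1228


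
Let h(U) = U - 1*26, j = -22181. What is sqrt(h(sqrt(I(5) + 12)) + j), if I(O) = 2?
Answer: sqrt(-22207 + sqrt(14)) ≈ 149.01*I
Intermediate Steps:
h(U) = -26 + U (h(U) = U - 26 = -26 + U)
sqrt(h(sqrt(I(5) + 12)) + j) = sqrt((-26 + sqrt(2 + 12)) - 22181) = sqrt((-26 + sqrt(14)) - 22181) = sqrt(-22207 + sqrt(14))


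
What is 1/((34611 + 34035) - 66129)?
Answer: 1/2517 ≈ 0.00039730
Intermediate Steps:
1/((34611 + 34035) - 66129) = 1/(68646 - 66129) = 1/2517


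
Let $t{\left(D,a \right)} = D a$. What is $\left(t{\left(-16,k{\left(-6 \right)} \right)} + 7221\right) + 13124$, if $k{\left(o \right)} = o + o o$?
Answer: $19865$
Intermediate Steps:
$k{\left(o \right)} = o + o^{2}$
$\left(t{\left(-16,k{\left(-6 \right)} \right)} + 7221\right) + 13124 = \left(- 16 \left(- 6 \left(1 - 6\right)\right) + 7221\right) + 13124 = \left(- 16 \left(\left(-6\right) \left(-5\right)\right) + 7221\right) + 13124 = \left(\left(-16\right) 30 + 7221\right) + 13124 = \left(-480 + 7221\right) + 13124 = 6741 + 13124 = 19865$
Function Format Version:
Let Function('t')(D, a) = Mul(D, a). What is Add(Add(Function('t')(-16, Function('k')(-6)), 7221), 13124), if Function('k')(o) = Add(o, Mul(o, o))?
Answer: 19865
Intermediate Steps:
Function('k')(o) = Add(o, Pow(o, 2))
Add(Add(Function('t')(-16, Function('k')(-6)), 7221), 13124) = Add(Add(Mul(-16, Mul(-6, Add(1, -6))), 7221), 13124) = Add(Add(Mul(-16, Mul(-6, -5)), 7221), 13124) = Add(Add(Mul(-16, 30), 7221), 13124) = Add(Add(-480, 7221), 13124) = Add(6741, 13124) = 19865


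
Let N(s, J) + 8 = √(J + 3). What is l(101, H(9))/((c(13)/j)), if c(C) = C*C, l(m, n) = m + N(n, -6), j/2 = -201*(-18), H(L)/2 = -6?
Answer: 672948/169 + 7236*I*√3/169 ≈ 3981.9 + 74.161*I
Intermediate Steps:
H(L) = -12 (H(L) = 2*(-6) = -12)
N(s, J) = -8 + √(3 + J) (N(s, J) = -8 + √(J + 3) = -8 + √(3 + J))
j = 7236 (j = 2*(-201*(-18)) = 2*3618 = 7236)
l(m, n) = -8 + m + I*√3 (l(m, n) = m + (-8 + √(3 - 6)) = m + (-8 + √(-3)) = m + (-8 + I*√3) = -8 + m + I*√3)
c(C) = C²
l(101, H(9))/((c(13)/j)) = (-8 + 101 + I*√3)/((13²/7236)) = (93 + I*√3)/((169*(1/7236))) = (93 + I*√3)/(169/7236) = (93 + I*√3)*(7236/169) = 672948/169 + 7236*I*√3/169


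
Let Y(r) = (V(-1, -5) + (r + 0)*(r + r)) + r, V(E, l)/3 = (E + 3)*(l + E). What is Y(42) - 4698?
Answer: -1164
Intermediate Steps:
V(E, l) = 3*(3 + E)*(E + l) (V(E, l) = 3*((E + 3)*(l + E)) = 3*((3 + E)*(E + l)) = 3*(3 + E)*(E + l))
Y(r) = -36 + r + 2*r² (Y(r) = ((3*(-1)² + 9*(-1) + 9*(-5) + 3*(-1)*(-5)) + (r + 0)*(r + r)) + r = ((3*1 - 9 - 45 + 15) + r*(2*r)) + r = ((3 - 9 - 45 + 15) + 2*r²) + r = (-36 + 2*r²) + r = -36 + r + 2*r²)
Y(42) - 4698 = (-36 + 42 + 2*42²) - 4698 = (-36 + 42 + 2*1764) - 4698 = (-36 + 42 + 3528) - 4698 = 3534 - 4698 = -1164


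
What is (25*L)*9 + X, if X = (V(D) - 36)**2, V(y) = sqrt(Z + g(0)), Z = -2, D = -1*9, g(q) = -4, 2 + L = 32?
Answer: 8040 - 72*I*sqrt(6) ≈ 8040.0 - 176.36*I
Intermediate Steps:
L = 30 (L = -2 + 32 = 30)
D = -9
V(y) = I*sqrt(6) (V(y) = sqrt(-2 - 4) = sqrt(-6) = I*sqrt(6))
X = (-36 + I*sqrt(6))**2 (X = (I*sqrt(6) - 36)**2 = (-36 + I*sqrt(6))**2 ≈ 1290.0 - 176.36*I)
(25*L)*9 + X = (25*30)*9 + (36 - I*sqrt(6))**2 = 750*9 + (36 - I*sqrt(6))**2 = 6750 + (36 - I*sqrt(6))**2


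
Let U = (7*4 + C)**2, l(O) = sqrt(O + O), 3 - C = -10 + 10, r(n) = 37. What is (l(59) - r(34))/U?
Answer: -37/961 + sqrt(118)/961 ≈ -0.027198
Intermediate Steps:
C = 3 (C = 3 - (-10 + 10) = 3 - 1*0 = 3 + 0 = 3)
l(O) = sqrt(2)*sqrt(O) (l(O) = sqrt(2*O) = sqrt(2)*sqrt(O))
U = 961 (U = (7*4 + 3)**2 = (28 + 3)**2 = 31**2 = 961)
(l(59) - r(34))/U = (sqrt(2)*sqrt(59) - 1*37)/961 = (sqrt(118) - 37)*(1/961) = (-37 + sqrt(118))*(1/961) = -37/961 + sqrt(118)/961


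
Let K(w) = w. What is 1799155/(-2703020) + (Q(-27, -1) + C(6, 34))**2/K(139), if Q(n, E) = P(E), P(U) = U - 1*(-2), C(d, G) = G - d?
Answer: 404631455/75143956 ≈ 5.3848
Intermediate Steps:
P(U) = 2 + U (P(U) = U + 2 = 2 + U)
Q(n, E) = 2 + E
1799155/(-2703020) + (Q(-27, -1) + C(6, 34))**2/K(139) = 1799155/(-2703020) + ((2 - 1) + (34 - 1*6))**2/139 = 1799155*(-1/2703020) + (1 + (34 - 6))**2*(1/139) = -359831/540604 + (1 + 28)**2*(1/139) = -359831/540604 + 29**2*(1/139) = -359831/540604 + 841*(1/139) = -359831/540604 + 841/139 = 404631455/75143956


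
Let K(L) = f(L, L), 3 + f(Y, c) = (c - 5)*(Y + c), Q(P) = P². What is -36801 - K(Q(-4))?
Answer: -37150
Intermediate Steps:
f(Y, c) = -3 + (-5 + c)*(Y + c) (f(Y, c) = -3 + (c - 5)*(Y + c) = -3 + (-5 + c)*(Y + c))
K(L) = -3 - 10*L + 2*L² (K(L) = -3 + L² - 5*L - 5*L + L*L = -3 + L² - 5*L - 5*L + L² = -3 - 10*L + 2*L²)
-36801 - K(Q(-4)) = -36801 - (-3 - 10*(-4)² + 2*((-4)²)²) = -36801 - (-3 - 10*16 + 2*16²) = -36801 - (-3 - 160 + 2*256) = -36801 - (-3 - 160 + 512) = -36801 - 1*349 = -36801 - 349 = -37150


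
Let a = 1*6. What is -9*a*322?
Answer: -17388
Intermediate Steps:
a = 6
-9*a*322 = -9*6*322 = -54*322 = -17388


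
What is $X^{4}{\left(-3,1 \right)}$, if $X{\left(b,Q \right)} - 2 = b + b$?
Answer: $256$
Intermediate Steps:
$X{\left(b,Q \right)} = 2 + 2 b$ ($X{\left(b,Q \right)} = 2 + \left(b + b\right) = 2 + 2 b$)
$X^{4}{\left(-3,1 \right)} = \left(2 + 2 \left(-3\right)\right)^{4} = \left(2 - 6\right)^{4} = \left(-4\right)^{4} = 256$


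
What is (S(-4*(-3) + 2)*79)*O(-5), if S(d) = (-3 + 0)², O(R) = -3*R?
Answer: 10665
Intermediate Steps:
S(d) = 9 (S(d) = (-3)² = 9)
(S(-4*(-3) + 2)*79)*O(-5) = (9*79)*(-3*(-5)) = 711*15 = 10665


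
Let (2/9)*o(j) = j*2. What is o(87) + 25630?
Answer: 26413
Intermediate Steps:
o(j) = 9*j (o(j) = 9*(j*2)/2 = 9*(2*j)/2 = 9*j)
o(87) + 25630 = 9*87 + 25630 = 783 + 25630 = 26413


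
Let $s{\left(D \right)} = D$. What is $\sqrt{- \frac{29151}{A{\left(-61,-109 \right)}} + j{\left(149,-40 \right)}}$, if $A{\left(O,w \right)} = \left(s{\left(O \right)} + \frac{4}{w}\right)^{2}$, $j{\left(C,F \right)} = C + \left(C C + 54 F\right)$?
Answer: $\frac{\sqrt{893311694679}}{6653} \approx 142.06$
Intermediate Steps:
$j{\left(C,F \right)} = C + C^{2} + 54 F$ ($j{\left(C,F \right)} = C + \left(C^{2} + 54 F\right) = C + C^{2} + 54 F$)
$A{\left(O,w \right)} = \left(O + \frac{4}{w}\right)^{2}$
$\sqrt{- \frac{29151}{A{\left(-61,-109 \right)}} + j{\left(149,-40 \right)}} = \sqrt{- \frac{29151}{\frac{1}{11881} \left(4 - -6649\right)^{2}} + \left(149 + 149^{2} + 54 \left(-40\right)\right)} = \sqrt{- \frac{29151}{\frac{1}{11881} \left(4 + 6649\right)^{2}} + \left(149 + 22201 - 2160\right)} = \sqrt{- \frac{29151}{\frac{1}{11881} \cdot 6653^{2}} + 20190} = \sqrt{- \frac{29151}{\frac{1}{11881} \cdot 44262409} + 20190} = \sqrt{- \frac{29151}{\frac{44262409}{11881}} + 20190} = \sqrt{\left(-29151\right) \frac{11881}{44262409} + 20190} = \sqrt{- \frac{346343031}{44262409} + 20190} = \sqrt{\frac{893311694679}{44262409}} = \frac{\sqrt{893311694679}}{6653}$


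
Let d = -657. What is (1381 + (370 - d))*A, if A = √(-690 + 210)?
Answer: 9632*I*√30 ≈ 52757.0*I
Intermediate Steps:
A = 4*I*√30 (A = √(-480) = 4*I*√30 ≈ 21.909*I)
(1381 + (370 - d))*A = (1381 + (370 - 1*(-657)))*(4*I*√30) = (1381 + (370 + 657))*(4*I*√30) = (1381 + 1027)*(4*I*√30) = 2408*(4*I*√30) = 9632*I*√30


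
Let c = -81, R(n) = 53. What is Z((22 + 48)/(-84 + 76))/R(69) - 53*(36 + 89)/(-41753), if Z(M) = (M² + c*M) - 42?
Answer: 502186429/35406544 ≈ 14.183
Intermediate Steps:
Z(M) = -42 + M² - 81*M (Z(M) = (M² - 81*M) - 42 = -42 + M² - 81*M)
Z((22 + 48)/(-84 + 76))/R(69) - 53*(36 + 89)/(-41753) = (-42 + ((22 + 48)/(-84 + 76))² - 81*(22 + 48)/(-84 + 76))/53 - 53*(36 + 89)/(-41753) = (-42 + (70/(-8))² - 5670/(-8))*(1/53) - 53*125*(-1/41753) = (-42 + (70*(-⅛))² - 5670*(-1)/8)*(1/53) - 6625*(-1/41753) = (-42 + (-35/4)² - 81*(-35/4))*(1/53) + 6625/41753 = (-42 + 1225/16 + 2835/4)*(1/53) + 6625/41753 = (11893/16)*(1/53) + 6625/41753 = 11893/848 + 6625/41753 = 502186429/35406544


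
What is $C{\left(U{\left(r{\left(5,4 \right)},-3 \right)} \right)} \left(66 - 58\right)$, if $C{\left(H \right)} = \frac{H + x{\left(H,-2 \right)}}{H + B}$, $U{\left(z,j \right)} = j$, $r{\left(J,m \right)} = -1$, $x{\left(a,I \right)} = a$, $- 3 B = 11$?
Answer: $\frac{36}{5} \approx 7.2$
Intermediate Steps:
$B = - \frac{11}{3}$ ($B = \left(- \frac{1}{3}\right) 11 = - \frac{11}{3} \approx -3.6667$)
$C{\left(H \right)} = \frac{2 H}{- \frac{11}{3} + H}$ ($C{\left(H \right)} = \frac{H + H}{H - \frac{11}{3}} = \frac{2 H}{- \frac{11}{3} + H}$)
$C{\left(U{\left(r{\left(5,4 \right)},-3 \right)} \right)} \left(66 - 58\right) = 6 \left(-3\right) \frac{1}{-11 + 3 \left(-3\right)} \left(66 - 58\right) = 6 \left(-3\right) \frac{1}{-11 - 9} \cdot 8 = 6 \left(-3\right) \frac{1}{-20} \cdot 8 = 6 \left(-3\right) \left(- \frac{1}{20}\right) 8 = \frac{9}{10} \cdot 8 = \frac{36}{5}$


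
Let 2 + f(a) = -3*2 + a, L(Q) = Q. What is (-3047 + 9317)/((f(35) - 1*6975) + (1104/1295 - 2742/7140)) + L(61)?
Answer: 18383820493/305899813 ≈ 60.098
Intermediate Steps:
f(a) = -8 + a (f(a) = -2 + (-3*2 + a) = -2 + (-6 + a) = -8 + a)
(-3047 + 9317)/((f(35) - 1*6975) + (1104/1295 - 2742/7140)) + L(61) = (-3047 + 9317)/(((-8 + 35) - 1*6975) + (1104/1295 - 2742/7140)) + 61 = 6270/((27 - 6975) + (1104*(1/1295) - 2742*1/7140)) + 61 = 6270/(-6948 + (1104/1295 - 457/1190)) + 61 = 6270/(-6948 + 20627/44030) + 61 = 6270/(-305899813/44030) + 61 = 6270*(-44030/305899813) + 61 = -276068100/305899813 + 61 = 18383820493/305899813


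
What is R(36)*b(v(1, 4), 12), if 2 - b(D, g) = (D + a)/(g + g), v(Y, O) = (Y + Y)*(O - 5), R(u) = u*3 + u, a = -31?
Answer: 486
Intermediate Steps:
R(u) = 4*u (R(u) = 3*u + u = 4*u)
v(Y, O) = 2*Y*(-5 + O) (v(Y, O) = (2*Y)*(-5 + O) = 2*Y*(-5 + O))
b(D, g) = 2 - (-31 + D)/(2*g) (b(D, g) = 2 - (D - 31)/(g + g) = 2 - (-31 + D)/(2*g))
R(36)*b(v(1, 4), 12) = (4*36)*((1/2)*(31 - 2*(-5 + 4) + 4*12)/12) = 144*((1/2)*(1/12)*(31 - 2*(-1) + 48)) = 144*((1/2)*(1/12)*(31 - 1*(-2) + 48)) = 144*((1/2)*(1/12)*(31 + 2 + 48)) = 144*((1/2)*(1/12)*81) = 144*(27/8) = 486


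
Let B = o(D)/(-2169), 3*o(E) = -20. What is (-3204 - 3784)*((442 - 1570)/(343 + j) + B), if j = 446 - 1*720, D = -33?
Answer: 17093849936/149661 ≈ 1.1422e+5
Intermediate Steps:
o(E) = -20/3 (o(E) = (1/3)*(-20) = -20/3)
j = -274 (j = 446 - 720 = -274)
B = 20/6507 (B = -20/3/(-2169) = -20/3*(-1/2169) = 20/6507 ≈ 0.0030736)
(-3204 - 3784)*((442 - 1570)/(343 + j) + B) = (-3204 - 3784)*((442 - 1570)/(343 - 274) + 20/6507) = -6988*(-1128/69 + 20/6507) = -6988*(-1128*1/69 + 20/6507) = -6988*(-376/23 + 20/6507) = -6988*(-2446172/149661) = 17093849936/149661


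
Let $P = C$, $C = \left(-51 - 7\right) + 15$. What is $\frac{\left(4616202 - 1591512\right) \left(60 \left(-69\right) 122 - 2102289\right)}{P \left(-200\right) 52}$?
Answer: $- \frac{788648294061}{44720} \approx -1.7635 \cdot 10^{7}$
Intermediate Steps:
$C = -43$ ($C = \left(-51 - 7\right) + 15 = -58 + 15 = -43$)
$P = -43$
$\frac{\left(4616202 - 1591512\right) \left(60 \left(-69\right) 122 - 2102289\right)}{P \left(-200\right) 52} = \frac{\left(4616202 - 1591512\right) \left(60 \left(-69\right) 122 - 2102289\right)}{\left(-43\right) \left(-200\right) 52} = \frac{3024690 \left(\left(-4140\right) 122 - 2102289\right)}{8600 \cdot 52} = \frac{3024690 \left(-505080 - 2102289\right)}{447200} = 3024690 \left(-2607369\right) \frac{1}{447200} = \left(-7886482940610\right) \frac{1}{447200} = - \frac{788648294061}{44720}$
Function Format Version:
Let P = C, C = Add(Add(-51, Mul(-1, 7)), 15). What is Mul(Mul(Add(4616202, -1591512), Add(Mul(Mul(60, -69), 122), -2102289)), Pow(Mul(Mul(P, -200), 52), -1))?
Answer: Rational(-788648294061, 44720) ≈ -1.7635e+7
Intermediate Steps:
C = -43 (C = Add(Add(-51, -7), 15) = Add(-58, 15) = -43)
P = -43
Mul(Mul(Add(4616202, -1591512), Add(Mul(Mul(60, -69), 122), -2102289)), Pow(Mul(Mul(P, -200), 52), -1)) = Mul(Mul(Add(4616202, -1591512), Add(Mul(Mul(60, -69), 122), -2102289)), Pow(Mul(Mul(-43, -200), 52), -1)) = Mul(Mul(3024690, Add(Mul(-4140, 122), -2102289)), Pow(Mul(8600, 52), -1)) = Mul(Mul(3024690, Add(-505080, -2102289)), Pow(447200, -1)) = Mul(Mul(3024690, -2607369), Rational(1, 447200)) = Mul(-7886482940610, Rational(1, 447200)) = Rational(-788648294061, 44720)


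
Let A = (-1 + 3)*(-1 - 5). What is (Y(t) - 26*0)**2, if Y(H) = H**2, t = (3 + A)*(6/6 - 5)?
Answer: 1679616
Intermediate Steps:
A = -12 (A = 2*(-6) = -12)
t = 36 (t = (3 - 12)*(6/6 - 5) = -9*(6*(1/6) - 5) = -9*(1 - 5) = -9*(-4) = 36)
(Y(t) - 26*0)**2 = (36**2 - 26*0)**2 = (1296 + 0)**2 = 1296**2 = 1679616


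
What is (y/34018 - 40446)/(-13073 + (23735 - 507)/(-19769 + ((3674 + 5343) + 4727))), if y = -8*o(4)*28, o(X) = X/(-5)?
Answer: 4144874194510/1340105993477 ≈ 3.0929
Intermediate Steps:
o(X) = -X/5 (o(X) = X*(-⅕) = -X/5)
y = 896/5 (y = -(-8)*4/5*28 = -8*(-⅘)*28 = (32/5)*28 = 896/5 ≈ 179.20)
(y/34018 - 40446)/(-13073 + (23735 - 507)/(-19769 + ((3674 + 5343) + 4727))) = ((896/5)/34018 - 40446)/(-13073 + (23735 - 507)/(-19769 + ((3674 + 5343) + 4727))) = ((896/5)*(1/34018) - 40446)/(-13073 + 23228/(-19769 + (9017 + 4727))) = (448/85045 - 40446)/(-13073 + 23228/(-19769 + 13744)) = -3439729622/(85045*(-13073 + 23228/(-6025))) = -3439729622/(85045*(-13073 + 23228*(-1/6025))) = -3439729622/(85045*(-13073 - 23228/6025)) = -3439729622/(85045*(-78788053/6025)) = -3439729622/85045*(-6025/78788053) = 4144874194510/1340105993477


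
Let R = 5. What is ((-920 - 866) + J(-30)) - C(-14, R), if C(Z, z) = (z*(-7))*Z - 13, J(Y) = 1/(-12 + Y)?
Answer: -95047/42 ≈ -2263.0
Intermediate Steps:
C(Z, z) = -13 - 7*Z*z (C(Z, z) = (-7*z)*Z - 13 = -7*Z*z - 13 = -13 - 7*Z*z)
((-920 - 866) + J(-30)) - C(-14, R) = ((-920 - 866) + 1/(-12 - 30)) - (-13 - 7*(-14)*5) = (-1786 + 1/(-42)) - (-13 + 490) = (-1786 - 1/42) - 1*477 = -75013/42 - 477 = -95047/42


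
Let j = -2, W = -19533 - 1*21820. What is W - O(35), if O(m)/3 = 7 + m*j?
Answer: -41164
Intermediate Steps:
W = -41353 (W = -19533 - 21820 = -41353)
O(m) = 21 - 6*m (O(m) = 3*(7 + m*(-2)) = 3*(7 - 2*m) = 21 - 6*m)
W - O(35) = -41353 - (21 - 6*35) = -41353 - (21 - 210) = -41353 - 1*(-189) = -41353 + 189 = -41164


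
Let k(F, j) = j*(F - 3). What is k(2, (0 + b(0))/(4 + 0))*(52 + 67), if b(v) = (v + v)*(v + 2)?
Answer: 0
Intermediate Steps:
b(v) = 2*v*(2 + v) (b(v) = (2*v)*(2 + v) = 2*v*(2 + v))
k(F, j) = j*(-3 + F)
k(2, (0 + b(0))/(4 + 0))*(52 + 67) = (((0 + 2*0*(2 + 0))/(4 + 0))*(-3 + 2))*(52 + 67) = (((0 + 2*0*2)/4)*(-1))*119 = (((0 + 0)*(¼))*(-1))*119 = ((0*(¼))*(-1))*119 = (0*(-1))*119 = 0*119 = 0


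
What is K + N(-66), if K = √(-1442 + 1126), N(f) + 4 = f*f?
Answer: 4352 + 2*I*√79 ≈ 4352.0 + 17.776*I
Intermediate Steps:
N(f) = -4 + f² (N(f) = -4 + f*f = -4 + f²)
K = 2*I*√79 (K = √(-316) = 2*I*√79 ≈ 17.776*I)
K + N(-66) = 2*I*√79 + (-4 + (-66)²) = 2*I*√79 + (-4 + 4356) = 2*I*√79 + 4352 = 4352 + 2*I*√79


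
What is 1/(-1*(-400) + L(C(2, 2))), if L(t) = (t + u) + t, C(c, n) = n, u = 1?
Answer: 1/405 ≈ 0.0024691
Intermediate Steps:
L(t) = 1 + 2*t (L(t) = (t + 1) + t = (1 + t) + t = 1 + 2*t)
1/(-1*(-400) + L(C(2, 2))) = 1/(-1*(-400) + (1 + 2*2)) = 1/(400 + (1 + 4)) = 1/(400 + 5) = 1/405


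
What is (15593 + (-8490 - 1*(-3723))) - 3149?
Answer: 7677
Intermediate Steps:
(15593 + (-8490 - 1*(-3723))) - 3149 = (15593 + (-8490 + 3723)) - 3149 = (15593 - 4767) - 3149 = 10826 - 3149 = 7677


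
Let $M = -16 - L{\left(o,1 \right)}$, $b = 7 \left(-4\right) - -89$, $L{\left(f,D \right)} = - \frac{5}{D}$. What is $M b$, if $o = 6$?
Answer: $-671$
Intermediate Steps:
$b = 61$ ($b = -28 + 89 = 61$)
$M = -11$ ($M = -16 - - \frac{5}{1} = -16 - \left(-5\right) 1 = -16 - -5 = -16 + 5 = -11$)
$M b = \left(-11\right) 61 = -671$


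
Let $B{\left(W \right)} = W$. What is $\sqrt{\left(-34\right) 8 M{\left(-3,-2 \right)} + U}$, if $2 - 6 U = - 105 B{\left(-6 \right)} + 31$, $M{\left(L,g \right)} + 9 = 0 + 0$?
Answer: $\frac{\sqrt{84174}}{6} \approx 48.355$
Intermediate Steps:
$M{\left(L,g \right)} = -9$ ($M{\left(L,g \right)} = -9 + \left(0 + 0\right) = -9 + 0 = -9$)
$U = - \frac{659}{6}$ ($U = \frac{1}{3} - \frac{\left(-105\right) \left(-6\right) + 31}{6} = \frac{1}{3} - \frac{630 + 31}{6} = \frac{1}{3} - \frac{661}{6} = - \frac{659}{6} \approx -109.83$)
$\sqrt{\left(-34\right) 8 M{\left(-3,-2 \right)} + U} = \sqrt{\left(-34\right) 8 \left(-9\right) - \frac{659}{6}} = \sqrt{\left(-272\right) \left(-9\right) - \frac{659}{6}} = \sqrt{2448 - \frac{659}{6}} = \sqrt{\frac{14029}{6}} = \frac{\sqrt{84174}}{6}$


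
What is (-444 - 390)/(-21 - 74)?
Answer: 834/95 ≈ 8.7789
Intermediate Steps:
(-444 - 390)/(-21 - 74) = -834/(-95) = -834*(-1/95) = 834/95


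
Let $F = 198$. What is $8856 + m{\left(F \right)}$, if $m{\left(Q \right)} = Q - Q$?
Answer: $8856$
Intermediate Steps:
$m{\left(Q \right)} = 0$
$8856 + m{\left(F \right)} = 8856 + 0 = 8856$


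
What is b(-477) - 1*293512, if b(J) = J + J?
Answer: -294466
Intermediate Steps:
b(J) = 2*J
b(-477) - 1*293512 = 2*(-477) - 1*293512 = -954 - 293512 = -294466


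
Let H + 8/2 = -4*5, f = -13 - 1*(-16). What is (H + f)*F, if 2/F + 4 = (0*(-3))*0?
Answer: 21/2 ≈ 10.500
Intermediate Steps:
f = 3 (f = -13 + 16 = 3)
F = -1/2 (F = 2/(-4 + (0*(-3))*0) = 2/(-4 + 0*0) = 2/(-4 + 0) = 2/(-4) = 2*(-1/4) = -1/2 ≈ -0.50000)
H = -24 (H = -4 - 4*5 = -4 - 20 = -24)
(H + f)*F = (-24 + 3)*(-1/2) = -21*(-1/2) = 21/2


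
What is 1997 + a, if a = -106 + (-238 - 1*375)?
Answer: 1278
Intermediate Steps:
a = -719 (a = -106 + (-238 - 375) = -106 - 613 = -719)
1997 + a = 1997 - 719 = 1278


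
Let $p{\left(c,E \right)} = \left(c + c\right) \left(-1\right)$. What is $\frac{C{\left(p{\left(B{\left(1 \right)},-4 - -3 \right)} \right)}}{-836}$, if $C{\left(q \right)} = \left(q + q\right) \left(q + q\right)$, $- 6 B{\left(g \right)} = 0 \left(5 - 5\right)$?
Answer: $0$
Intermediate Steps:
$B{\left(g \right)} = 0$ ($B{\left(g \right)} = - \frac{0 \left(5 - 5\right)}{6} = - \frac{0 \cdot 0}{6} = \left(- \frac{1}{6}\right) 0 = 0$)
$p{\left(c,E \right)} = - 2 c$ ($p{\left(c,E \right)} = 2 c \left(-1\right) = - 2 c$)
$C{\left(q \right)} = 4 q^{2}$ ($C{\left(q \right)} = 2 q 2 q = 4 q^{2}$)
$\frac{C{\left(p{\left(B{\left(1 \right)},-4 - -3 \right)} \right)}}{-836} = \frac{4 \left(\left(-2\right) 0\right)^{2}}{-836} = 4 \cdot 0^{2} \left(- \frac{1}{836}\right) = 4 \cdot 0 \left(- \frac{1}{836}\right) = 0 \left(- \frac{1}{836}\right) = 0$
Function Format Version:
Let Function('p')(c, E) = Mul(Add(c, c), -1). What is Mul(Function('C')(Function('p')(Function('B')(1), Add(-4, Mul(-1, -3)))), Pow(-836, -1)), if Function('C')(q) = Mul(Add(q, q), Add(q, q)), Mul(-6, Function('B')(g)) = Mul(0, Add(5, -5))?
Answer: 0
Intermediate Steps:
Function('B')(g) = 0 (Function('B')(g) = Mul(Rational(-1, 6), Mul(0, Add(5, -5))) = Mul(Rational(-1, 6), Mul(0, 0)) = Mul(Rational(-1, 6), 0) = 0)
Function('p')(c, E) = Mul(-2, c) (Function('p')(c, E) = Mul(Mul(2, c), -1) = Mul(-2, c))
Function('C')(q) = Mul(4, Pow(q, 2)) (Function('C')(q) = Mul(Mul(2, q), Mul(2, q)) = Mul(4, Pow(q, 2)))
Mul(Function('C')(Function('p')(Function('B')(1), Add(-4, Mul(-1, -3)))), Pow(-836, -1)) = Mul(Mul(4, Pow(Mul(-2, 0), 2)), Pow(-836, -1)) = Mul(Mul(4, Pow(0, 2)), Rational(-1, 836)) = Mul(Mul(4, 0), Rational(-1, 836)) = Mul(0, Rational(-1, 836)) = 0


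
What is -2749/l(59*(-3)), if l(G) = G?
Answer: 2749/177 ≈ 15.531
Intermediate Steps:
-2749/l(59*(-3)) = -2749/(59*(-3)) = -2749/(-177) = -2749*(-1/177) = 2749/177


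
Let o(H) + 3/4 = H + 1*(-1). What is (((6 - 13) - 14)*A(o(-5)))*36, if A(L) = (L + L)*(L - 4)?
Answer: -219429/2 ≈ -1.0971e+5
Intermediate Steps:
o(H) = -7/4 + H (o(H) = -¾ + (H + 1*(-1)) = -¾ + (H - 1) = -¾ + (-1 + H) = -7/4 + H)
A(L) = 2*L*(-4 + L) (A(L) = (2*L)*(-4 + L) = 2*L*(-4 + L))
(((6 - 13) - 14)*A(o(-5)))*36 = (((6 - 13) - 14)*(2*(-7/4 - 5)*(-4 + (-7/4 - 5))))*36 = ((-7 - 14)*(2*(-27/4)*(-4 - 27/4)))*36 = -42*(-27)*(-43)/(4*4)*36 = -21*1161/8*36 = -24381/8*36 = -219429/2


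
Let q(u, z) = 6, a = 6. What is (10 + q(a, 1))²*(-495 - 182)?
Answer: -173312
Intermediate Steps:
(10 + q(a, 1))²*(-495 - 182) = (10 + 6)²*(-495 - 182) = 16²*(-677) = 256*(-677) = -173312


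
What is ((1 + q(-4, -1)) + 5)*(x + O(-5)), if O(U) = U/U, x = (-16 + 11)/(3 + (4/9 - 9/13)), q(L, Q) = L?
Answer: -263/161 ≈ -1.6335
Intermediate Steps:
x = -585/322 (x = -5/(3 + (4*(1/9) - 9*1/13)) = -5/(3 + (4/9 - 9/13)) = -5/(3 - 29/117) = -5/322/117 = -5*117/322 = -585/322 ≈ -1.8168)
O(U) = 1
((1 + q(-4, -1)) + 5)*(x + O(-5)) = ((1 - 4) + 5)*(-585/322 + 1) = (-3 + 5)*(-263/322) = 2*(-263/322) = -263/161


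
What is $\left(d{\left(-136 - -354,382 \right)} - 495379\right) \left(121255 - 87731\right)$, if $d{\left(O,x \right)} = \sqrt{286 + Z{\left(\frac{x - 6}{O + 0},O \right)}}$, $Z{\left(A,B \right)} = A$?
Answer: $-16607085596 + \frac{33524 \sqrt{3418458}}{109} \approx -1.6607 \cdot 10^{10}$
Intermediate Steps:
$d{\left(O,x \right)} = \sqrt{286 + \frac{-6 + x}{O}}$ ($d{\left(O,x \right)} = \sqrt{286 + \frac{x - 6}{O + 0}} = \sqrt{286 + \frac{-6 + x}{O}}$)
$\left(d{\left(-136 - -354,382 \right)} - 495379\right) \left(121255 - 87731\right) = \left(\sqrt{\frac{-6 + 382 + 286 \left(-136 - -354\right)}{-136 - -354}} - 495379\right) \left(121255 - 87731\right) = \left(\sqrt{\frac{-6 + 382 + 286 \left(-136 + 354\right)}{-136 + 354}} - 495379\right) 33524 = \left(\sqrt{\frac{-6 + 382 + 286 \cdot 218}{218}} - 495379\right) 33524 = \left(\sqrt{\frac{-6 + 382 + 62348}{218}} - 495379\right) 33524 = \left(\sqrt{\frac{1}{218} \cdot 62724} - 495379\right) 33524 = \left(\sqrt{\frac{31362}{109}} - 495379\right) 33524 = \left(\frac{\sqrt{3418458}}{109} - 495379\right) 33524 = \left(-495379 + \frac{\sqrt{3418458}}{109}\right) 33524 = -16607085596 + \frac{33524 \sqrt{3418458}}{109}$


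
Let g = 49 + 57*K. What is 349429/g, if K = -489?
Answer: -349429/27824 ≈ -12.559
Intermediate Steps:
g = -27824 (g = 49 + 57*(-489) = 49 - 27873 = -27824)
349429/g = 349429/(-27824) = 349429*(-1/27824) = -349429/27824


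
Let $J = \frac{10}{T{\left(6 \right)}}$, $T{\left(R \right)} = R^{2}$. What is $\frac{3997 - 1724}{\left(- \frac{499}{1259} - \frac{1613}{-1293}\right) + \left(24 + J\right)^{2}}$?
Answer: $\frac{399620212308}{103774957981} \approx 3.8508$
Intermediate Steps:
$J = \frac{5}{18}$ ($J = \frac{10}{6^{2}} = \frac{10}{36} = 10 \cdot \frac{1}{36} = \frac{5}{18} \approx 0.27778$)
$\frac{3997 - 1724}{\left(- \frac{499}{1259} - \frac{1613}{-1293}\right) + \left(24 + J\right)^{2}} = \frac{3997 - 1724}{\left(- \frac{499}{1259} - \frac{1613}{-1293}\right) + \left(24 + \frac{5}{18}\right)^{2}} = \frac{2273}{\left(\left(-499\right) \frac{1}{1259} - - \frac{1613}{1293}\right) + \left(\frac{437}{18}\right)^{2}} = \frac{2273}{\left(- \frac{499}{1259} + \frac{1613}{1293}\right) + \frac{190969}{324}} = \frac{2273}{\frac{1385560}{1627887} + \frac{190969}{324}} = \frac{2273}{\frac{103774957981}{175811796}} = 2273 \cdot \frac{175811796}{103774957981} = \frac{399620212308}{103774957981}$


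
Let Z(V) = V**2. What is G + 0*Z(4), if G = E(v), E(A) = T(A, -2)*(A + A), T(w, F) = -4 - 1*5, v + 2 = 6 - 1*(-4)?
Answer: -144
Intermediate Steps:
v = 8 (v = -2 + (6 - 1*(-4)) = -2 + (6 + 4) = -2 + 10 = 8)
T(w, F) = -9 (T(w, F) = -4 - 5 = -9)
E(A) = -18*A (E(A) = -9*(A + A) = -18*A)
G = -144 (G = -18*8 = -144)
G + 0*Z(4) = -144 + 0*4**2 = -144 + 0*16 = -144 + 0 = -144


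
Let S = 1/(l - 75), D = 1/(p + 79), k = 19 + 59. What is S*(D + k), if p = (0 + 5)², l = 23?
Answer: -8113/5408 ≈ -1.5002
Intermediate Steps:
k = 78
p = 25 (p = 5² = 25)
D = 1/104 (D = 1/(25 + 79) = 1/104 ≈ 0.0096154)
S = -1/52 (S = 1/(23 - 75) = 1/(-52) = -1/52 ≈ -0.019231)
S*(D + k) = -(1/104 + 78)/52 = -1/52*8113/104 = -8113/5408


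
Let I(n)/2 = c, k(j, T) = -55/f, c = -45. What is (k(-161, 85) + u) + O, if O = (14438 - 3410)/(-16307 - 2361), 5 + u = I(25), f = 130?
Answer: -896193/9334 ≈ -96.014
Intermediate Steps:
k(j, T) = -11/26 (k(j, T) = -55/130 = -55*1/130 = -11/26)
I(n) = -90 (I(n) = 2*(-45) = -90)
u = -95 (u = -5 - 90 = -95)
O = -2757/4667 (O = 11028/(-18668) = 11028*(-1/18668) = -2757/4667 ≈ -0.59074)
(k(-161, 85) + u) + O = (-11/26 - 95) - 2757/4667 = -2481/26 - 2757/4667 = -896193/9334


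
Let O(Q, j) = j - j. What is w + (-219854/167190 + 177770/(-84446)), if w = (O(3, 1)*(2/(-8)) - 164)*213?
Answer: -123309165809716/3529631685 ≈ -34935.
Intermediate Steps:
O(Q, j) = 0
w = -34932 (w = (0*(2/(-8)) - 164)*213 = (0*(2*(-⅛)) - 164)*213 = (0*(-¼) - 164)*213 = (0 - 164)*213 = -164*213 = -34932)
w + (-219854/167190 + 177770/(-84446)) = -34932 + (-219854/167190 + 177770/(-84446)) = -34932 + (-219854*1/167190 + 177770*(-1/84446)) = -34932 + (-109927/83595 - 88885/42223) = -34932 - 12071789296/3529631685 = -123309165809716/3529631685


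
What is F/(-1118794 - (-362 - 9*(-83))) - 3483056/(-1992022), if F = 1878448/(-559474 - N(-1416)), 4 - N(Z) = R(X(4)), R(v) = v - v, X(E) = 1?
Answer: 545235063532196832/311829146082033091 ≈ 1.7485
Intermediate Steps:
R(v) = 0
N(Z) = 4 (N(Z) = 4 - 1*0 = 4 + 0 = 4)
F = -939224/279739 (F = 1878448/(-559474 - 1*4) = 1878448/(-559474 - 4) = 1878448/(-559478) = 1878448*(-1/559478) = -939224/279739 ≈ -3.3575)
F/(-1118794 - (-362 - 9*(-83))) - 3483056/(-1992022) = -939224/(279739*(-1118794 - (-362 - 9*(-83)))) - 3483056/(-1992022) = -939224/(279739*(-1118794 - (-362 + 747))) - 3483056*(-1/1992022) = -939224/(279739*(-1118794 - 1*385)) + 1741528/996011 = -939224/(279739*(-1118794 - 385)) + 1741528/996011 = -939224/279739/(-1119179) + 1741528/996011 = -939224/279739*(-1/1119179) + 1741528/996011 = 939224/313078014281 + 1741528/996011 = 545235063532196832/311829146082033091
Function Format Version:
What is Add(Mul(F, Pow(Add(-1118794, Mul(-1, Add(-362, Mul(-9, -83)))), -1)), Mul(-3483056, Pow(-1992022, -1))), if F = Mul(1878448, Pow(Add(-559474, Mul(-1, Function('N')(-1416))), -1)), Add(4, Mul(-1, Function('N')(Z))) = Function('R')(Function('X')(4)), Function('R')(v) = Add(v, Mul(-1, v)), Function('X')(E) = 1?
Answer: Rational(545235063532196832, 311829146082033091) ≈ 1.7485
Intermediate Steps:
Function('R')(v) = 0
Function('N')(Z) = 4 (Function('N')(Z) = Add(4, Mul(-1, 0)) = Add(4, 0) = 4)
F = Rational(-939224, 279739) (F = Mul(1878448, Pow(Add(-559474, Mul(-1, 4)), -1)) = Mul(1878448, Pow(Add(-559474, -4), -1)) = Mul(1878448, Pow(-559478, -1)) = Mul(1878448, Rational(-1, 559478)) = Rational(-939224, 279739) ≈ -3.3575)
Add(Mul(F, Pow(Add(-1118794, Mul(-1, Add(-362, Mul(-9, -83)))), -1)), Mul(-3483056, Pow(-1992022, -1))) = Add(Mul(Rational(-939224, 279739), Pow(Add(-1118794, Mul(-1, Add(-362, Mul(-9, -83)))), -1)), Mul(-3483056, Pow(-1992022, -1))) = Add(Mul(Rational(-939224, 279739), Pow(Add(-1118794, Mul(-1, Add(-362, 747))), -1)), Mul(-3483056, Rational(-1, 1992022))) = Add(Mul(Rational(-939224, 279739), Pow(Add(-1118794, Mul(-1, 385)), -1)), Rational(1741528, 996011)) = Add(Mul(Rational(-939224, 279739), Pow(Add(-1118794, -385), -1)), Rational(1741528, 996011)) = Add(Mul(Rational(-939224, 279739), Pow(-1119179, -1)), Rational(1741528, 996011)) = Add(Mul(Rational(-939224, 279739), Rational(-1, 1119179)), Rational(1741528, 996011)) = Add(Rational(939224, 313078014281), Rational(1741528, 996011)) = Rational(545235063532196832, 311829146082033091)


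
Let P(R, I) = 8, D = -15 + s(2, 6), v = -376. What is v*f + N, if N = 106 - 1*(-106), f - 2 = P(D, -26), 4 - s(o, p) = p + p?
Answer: -3548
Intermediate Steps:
s(o, p) = 4 - 2*p (s(o, p) = 4 - (p + p) = 4 - 2*p)
D = -23 (D = -15 + (4 - 2*6) = -15 + (4 - 12) = -15 - 8 = -23)
f = 10 (f = 2 + 8 = 10)
N = 212 (N = 106 + 106 = 212)
v*f + N = -376*10 + 212 = -3760 + 212 = -3548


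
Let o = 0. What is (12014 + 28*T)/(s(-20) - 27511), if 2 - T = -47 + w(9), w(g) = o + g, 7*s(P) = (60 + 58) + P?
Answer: -13134/27497 ≈ -0.47765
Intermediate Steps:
s(P) = 118/7 + P/7 (s(P) = ((60 + 58) + P)/7 = (118 + P)/7 = 118/7 + P/7)
w(g) = g (w(g) = 0 + g = g)
T = 40 (T = 2 - (-47 + 9) = 2 - 1*(-38) = 2 + 38 = 40)
(12014 + 28*T)/(s(-20) - 27511) = (12014 + 28*40)/((118/7 + (⅐)*(-20)) - 27511) = (12014 + 1120)/((118/7 - 20/7) - 27511) = 13134/(14 - 27511) = 13134/(-27497) = 13134*(-1/27497) = -13134/27497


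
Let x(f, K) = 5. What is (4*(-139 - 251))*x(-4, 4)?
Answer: -7800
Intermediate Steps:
(4*(-139 - 251))*x(-4, 4) = (4*(-139 - 251))*5 = (4*(-390))*5 = -1560*5 = -7800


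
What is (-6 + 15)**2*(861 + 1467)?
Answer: 188568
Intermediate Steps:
(-6 + 15)**2*(861 + 1467) = 9**2*2328 = 81*2328 = 188568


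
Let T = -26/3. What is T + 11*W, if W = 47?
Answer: 1525/3 ≈ 508.33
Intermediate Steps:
T = -26/3 (T = -26*1/3 = -26/3 ≈ -8.6667)
T + 11*W = -26/3 + 11*47 = -26/3 + 517 = 1525/3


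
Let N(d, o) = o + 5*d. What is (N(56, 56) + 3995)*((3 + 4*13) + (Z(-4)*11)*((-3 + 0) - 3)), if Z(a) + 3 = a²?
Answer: -3477793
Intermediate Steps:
Z(a) = -3 + a²
(N(56, 56) + 3995)*((3 + 4*13) + (Z(-4)*11)*((-3 + 0) - 3)) = ((56 + 5*56) + 3995)*((3 + 4*13) + ((-3 + (-4)²)*11)*((-3 + 0) - 3)) = ((56 + 280) + 3995)*((3 + 52) + ((-3 + 16)*11)*(-3 - 3)) = (336 + 3995)*(55 + (13*11)*(-6)) = 4331*(55 + 143*(-6)) = 4331*(55 - 858) = 4331*(-803) = -3477793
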